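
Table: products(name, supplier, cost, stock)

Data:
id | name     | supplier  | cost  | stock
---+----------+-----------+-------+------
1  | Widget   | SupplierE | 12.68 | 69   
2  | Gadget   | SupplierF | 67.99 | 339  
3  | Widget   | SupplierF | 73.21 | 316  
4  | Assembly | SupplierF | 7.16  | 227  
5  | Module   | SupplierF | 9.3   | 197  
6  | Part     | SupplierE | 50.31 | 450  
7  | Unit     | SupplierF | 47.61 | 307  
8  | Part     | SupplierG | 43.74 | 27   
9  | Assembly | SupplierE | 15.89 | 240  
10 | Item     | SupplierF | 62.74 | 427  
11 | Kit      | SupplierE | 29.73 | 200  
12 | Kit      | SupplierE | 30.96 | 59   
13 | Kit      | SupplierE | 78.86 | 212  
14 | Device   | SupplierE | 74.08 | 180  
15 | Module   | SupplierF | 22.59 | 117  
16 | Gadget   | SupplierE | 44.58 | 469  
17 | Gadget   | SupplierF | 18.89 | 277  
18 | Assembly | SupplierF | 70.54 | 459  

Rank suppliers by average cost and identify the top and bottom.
SELECT supplier, AVG(cost)
FROM products
GROUP BY supplier
ORDER BY AVG(cost)

All groups:
  SupplierE: 42.14
  SupplierF: 42.23
  SupplierG: 43.74

Highest: SupplierG (43.74)
Lowest: SupplierE (42.14)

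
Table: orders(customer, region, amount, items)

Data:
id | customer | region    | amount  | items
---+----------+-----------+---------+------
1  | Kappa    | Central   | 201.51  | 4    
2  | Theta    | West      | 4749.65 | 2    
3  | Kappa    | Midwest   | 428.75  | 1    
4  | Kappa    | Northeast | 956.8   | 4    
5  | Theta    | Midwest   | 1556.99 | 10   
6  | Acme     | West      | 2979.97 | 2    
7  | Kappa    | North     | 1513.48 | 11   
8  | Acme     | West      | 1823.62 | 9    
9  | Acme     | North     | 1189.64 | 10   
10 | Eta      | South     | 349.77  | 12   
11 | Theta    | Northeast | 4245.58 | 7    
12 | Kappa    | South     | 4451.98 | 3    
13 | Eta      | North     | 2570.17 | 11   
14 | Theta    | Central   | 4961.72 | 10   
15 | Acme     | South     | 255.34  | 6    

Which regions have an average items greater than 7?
SELECT region, AVG(items)
FROM orders
GROUP BY region
HAVING AVG(items) > 7

Result:
  North: avg=10.67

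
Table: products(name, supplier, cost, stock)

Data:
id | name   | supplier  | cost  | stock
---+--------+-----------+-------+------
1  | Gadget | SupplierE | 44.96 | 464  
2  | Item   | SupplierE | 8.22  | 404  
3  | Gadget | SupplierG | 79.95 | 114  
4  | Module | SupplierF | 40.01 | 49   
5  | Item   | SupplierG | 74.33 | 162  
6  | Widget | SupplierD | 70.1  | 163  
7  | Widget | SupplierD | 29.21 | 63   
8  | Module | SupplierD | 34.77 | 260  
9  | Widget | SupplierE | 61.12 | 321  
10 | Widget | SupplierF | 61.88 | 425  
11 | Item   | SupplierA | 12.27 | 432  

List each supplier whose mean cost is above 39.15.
SELECT supplier, AVG(cost)
FROM products
GROUP BY supplier
HAVING AVG(cost) > 39.15

Result:
  SupplierD: avg=44.69
  SupplierF: avg=50.95
  SupplierG: avg=77.14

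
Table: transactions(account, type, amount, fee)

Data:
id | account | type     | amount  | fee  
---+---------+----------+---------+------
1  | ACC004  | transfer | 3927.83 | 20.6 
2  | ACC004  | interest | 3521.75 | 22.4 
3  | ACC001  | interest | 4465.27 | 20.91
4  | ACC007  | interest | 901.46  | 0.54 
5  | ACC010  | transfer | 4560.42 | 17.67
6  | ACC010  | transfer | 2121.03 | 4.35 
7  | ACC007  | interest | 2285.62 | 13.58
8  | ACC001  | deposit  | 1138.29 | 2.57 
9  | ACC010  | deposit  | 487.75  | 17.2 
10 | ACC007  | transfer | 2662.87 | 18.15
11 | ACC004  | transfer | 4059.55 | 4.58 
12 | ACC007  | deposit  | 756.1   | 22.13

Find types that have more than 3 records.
SELECT type, COUNT(*) as cnt
FROM transactions
GROUP BY type
HAVING COUNT(*) > 3

Result:
  interest: 4
  transfer: 5

Note: HAVING filters groups after aggregation, WHERE filters rows before.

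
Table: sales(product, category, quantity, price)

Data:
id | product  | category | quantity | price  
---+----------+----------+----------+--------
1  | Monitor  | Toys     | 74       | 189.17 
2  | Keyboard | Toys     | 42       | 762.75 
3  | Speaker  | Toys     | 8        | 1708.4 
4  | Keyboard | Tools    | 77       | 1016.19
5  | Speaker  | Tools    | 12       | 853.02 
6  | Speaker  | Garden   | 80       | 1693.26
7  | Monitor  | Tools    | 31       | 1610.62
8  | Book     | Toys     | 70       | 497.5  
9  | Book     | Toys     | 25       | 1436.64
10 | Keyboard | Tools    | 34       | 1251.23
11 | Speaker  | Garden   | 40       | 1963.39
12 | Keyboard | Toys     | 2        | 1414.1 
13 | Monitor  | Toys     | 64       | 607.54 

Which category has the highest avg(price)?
SELECT category, AVG(price) as val
FROM sales
GROUP BY category
ORDER BY val DESC
LIMIT 1

Result: Garden with avg(price) = 1828.33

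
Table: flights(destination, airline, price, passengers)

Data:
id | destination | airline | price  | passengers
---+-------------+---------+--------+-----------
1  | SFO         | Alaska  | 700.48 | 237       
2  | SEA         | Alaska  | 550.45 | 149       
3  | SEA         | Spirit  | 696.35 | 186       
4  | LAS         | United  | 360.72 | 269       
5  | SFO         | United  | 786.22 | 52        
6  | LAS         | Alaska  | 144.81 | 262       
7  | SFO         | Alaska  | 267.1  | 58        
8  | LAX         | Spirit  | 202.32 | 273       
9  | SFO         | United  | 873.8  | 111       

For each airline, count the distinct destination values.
SELECT airline, COUNT(DISTINCT destination)
FROM flights
GROUP BY airline

Result:
  Alaska: 3 distinct
  Spirit: 2 distinct
  United: 2 distinct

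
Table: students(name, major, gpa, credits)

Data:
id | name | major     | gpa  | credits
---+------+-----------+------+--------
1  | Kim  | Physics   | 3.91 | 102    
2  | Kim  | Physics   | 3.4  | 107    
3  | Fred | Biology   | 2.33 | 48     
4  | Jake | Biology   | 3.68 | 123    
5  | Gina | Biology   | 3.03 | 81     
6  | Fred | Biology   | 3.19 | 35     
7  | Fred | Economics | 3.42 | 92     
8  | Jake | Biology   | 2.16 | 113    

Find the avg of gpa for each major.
SELECT major, AVG(gpa) as result
FROM students
GROUP BY major

Result:
  Biology: 2.88
  Economics: 3.42
  Physics: 3.66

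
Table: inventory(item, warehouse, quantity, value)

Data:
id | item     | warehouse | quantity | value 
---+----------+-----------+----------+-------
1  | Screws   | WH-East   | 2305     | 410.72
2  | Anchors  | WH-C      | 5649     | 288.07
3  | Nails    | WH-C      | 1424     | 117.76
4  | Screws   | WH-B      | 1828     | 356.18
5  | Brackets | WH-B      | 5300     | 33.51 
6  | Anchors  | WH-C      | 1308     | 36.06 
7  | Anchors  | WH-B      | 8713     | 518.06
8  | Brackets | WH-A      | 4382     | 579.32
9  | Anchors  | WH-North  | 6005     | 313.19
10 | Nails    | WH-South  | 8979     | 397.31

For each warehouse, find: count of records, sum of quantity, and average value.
SELECT warehouse,
       COUNT(*) as cnt,
       SUM(quantity) as total_quantity,
       AVG(value) as avg_value
FROM inventory
GROUP BY warehouse

Result:
  WH-A: 1 records, 4382 total quantity, 579.32 avg value
  WH-B: 3 records, 15841 total quantity, 302.58 avg value
  WH-C: 3 records, 8381 total quantity, 147.30 avg value
  WH-East: 1 records, 2305 total quantity, 410.72 avg value
  WH-North: 1 records, 6005 total quantity, 313.19 avg value
  WH-South: 1 records, 8979 total quantity, 397.31 avg value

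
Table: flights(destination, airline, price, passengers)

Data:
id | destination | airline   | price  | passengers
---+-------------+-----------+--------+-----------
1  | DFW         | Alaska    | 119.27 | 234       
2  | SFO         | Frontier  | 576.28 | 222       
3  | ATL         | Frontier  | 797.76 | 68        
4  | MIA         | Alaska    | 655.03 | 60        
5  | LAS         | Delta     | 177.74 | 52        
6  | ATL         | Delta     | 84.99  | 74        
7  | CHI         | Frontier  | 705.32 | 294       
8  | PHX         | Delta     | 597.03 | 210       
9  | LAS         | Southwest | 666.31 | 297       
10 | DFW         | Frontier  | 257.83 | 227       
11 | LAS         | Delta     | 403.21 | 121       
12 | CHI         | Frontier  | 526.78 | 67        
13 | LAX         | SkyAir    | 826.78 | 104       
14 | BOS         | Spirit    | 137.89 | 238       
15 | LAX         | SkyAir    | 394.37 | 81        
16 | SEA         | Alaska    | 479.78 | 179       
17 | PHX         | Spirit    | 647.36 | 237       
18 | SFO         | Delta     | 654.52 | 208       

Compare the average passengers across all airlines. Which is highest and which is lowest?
SELECT airline, AVG(passengers)
FROM flights
GROUP BY airline
ORDER BY AVG(passengers)

All groups:
  SkyAir: 92.50
  Delta: 133.00
  Alaska: 157.67
  Frontier: 175.60
  Spirit: 237.50
  Southwest: 297.00

Highest: Southwest (297.00)
Lowest: SkyAir (92.50)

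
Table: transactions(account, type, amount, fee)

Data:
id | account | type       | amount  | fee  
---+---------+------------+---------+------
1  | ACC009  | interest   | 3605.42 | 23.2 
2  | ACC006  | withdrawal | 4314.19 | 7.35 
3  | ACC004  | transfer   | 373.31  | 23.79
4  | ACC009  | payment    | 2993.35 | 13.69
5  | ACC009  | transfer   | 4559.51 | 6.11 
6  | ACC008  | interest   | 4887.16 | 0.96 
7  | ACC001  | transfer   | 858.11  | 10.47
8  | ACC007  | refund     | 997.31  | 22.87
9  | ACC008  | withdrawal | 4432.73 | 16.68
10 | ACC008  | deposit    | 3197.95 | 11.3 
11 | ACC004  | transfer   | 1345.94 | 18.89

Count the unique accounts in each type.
SELECT type, COUNT(DISTINCT account)
FROM transactions
GROUP BY type

Result:
  deposit: 1 distinct
  interest: 2 distinct
  payment: 1 distinct
  refund: 1 distinct
  transfer: 3 distinct
  withdrawal: 2 distinct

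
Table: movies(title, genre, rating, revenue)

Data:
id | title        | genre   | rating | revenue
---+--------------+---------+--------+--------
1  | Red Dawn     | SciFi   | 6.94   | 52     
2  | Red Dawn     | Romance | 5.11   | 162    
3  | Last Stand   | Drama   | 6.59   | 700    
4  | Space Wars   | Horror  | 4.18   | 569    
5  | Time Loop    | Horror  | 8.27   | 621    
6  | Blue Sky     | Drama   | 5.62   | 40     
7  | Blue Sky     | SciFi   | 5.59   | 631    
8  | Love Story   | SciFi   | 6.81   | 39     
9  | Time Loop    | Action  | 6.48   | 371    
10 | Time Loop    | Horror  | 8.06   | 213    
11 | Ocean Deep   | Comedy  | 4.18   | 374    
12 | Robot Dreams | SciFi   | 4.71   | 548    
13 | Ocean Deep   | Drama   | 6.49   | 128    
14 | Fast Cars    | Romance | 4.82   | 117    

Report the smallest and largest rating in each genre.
SELECT genre, MIN(rating), MAX(rating)
FROM movies
GROUP BY genre

Result:
  Action: min=6.48, max=6.48
  Comedy: min=4.18, max=4.18
  Drama: min=5.62, max=6.59
  Horror: min=4.18, max=8.27
  Romance: min=4.82, max=5.11
  SciFi: min=4.71, max=6.94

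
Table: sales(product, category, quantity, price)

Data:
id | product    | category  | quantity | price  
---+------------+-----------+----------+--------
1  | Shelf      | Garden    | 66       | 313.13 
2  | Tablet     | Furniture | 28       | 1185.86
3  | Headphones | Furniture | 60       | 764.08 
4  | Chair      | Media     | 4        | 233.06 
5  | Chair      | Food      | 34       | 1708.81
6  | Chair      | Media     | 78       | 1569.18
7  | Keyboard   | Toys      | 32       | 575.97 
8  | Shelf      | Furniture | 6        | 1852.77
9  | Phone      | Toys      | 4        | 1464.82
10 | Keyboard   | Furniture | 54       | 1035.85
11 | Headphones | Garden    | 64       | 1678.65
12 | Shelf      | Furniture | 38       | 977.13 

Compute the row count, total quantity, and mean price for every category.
SELECT category,
       COUNT(*) as cnt,
       SUM(quantity) as total_quantity,
       AVG(price) as avg_price
FROM sales
GROUP BY category

Result:
  Food: 1 records, 34 total quantity, 1708.81 avg price
  Furniture: 5 records, 186 total quantity, 1163.14 avg price
  Garden: 2 records, 130 total quantity, 995.89 avg price
  Media: 2 records, 82 total quantity, 901.12 avg price
  Toys: 2 records, 36 total quantity, 1020.40 avg price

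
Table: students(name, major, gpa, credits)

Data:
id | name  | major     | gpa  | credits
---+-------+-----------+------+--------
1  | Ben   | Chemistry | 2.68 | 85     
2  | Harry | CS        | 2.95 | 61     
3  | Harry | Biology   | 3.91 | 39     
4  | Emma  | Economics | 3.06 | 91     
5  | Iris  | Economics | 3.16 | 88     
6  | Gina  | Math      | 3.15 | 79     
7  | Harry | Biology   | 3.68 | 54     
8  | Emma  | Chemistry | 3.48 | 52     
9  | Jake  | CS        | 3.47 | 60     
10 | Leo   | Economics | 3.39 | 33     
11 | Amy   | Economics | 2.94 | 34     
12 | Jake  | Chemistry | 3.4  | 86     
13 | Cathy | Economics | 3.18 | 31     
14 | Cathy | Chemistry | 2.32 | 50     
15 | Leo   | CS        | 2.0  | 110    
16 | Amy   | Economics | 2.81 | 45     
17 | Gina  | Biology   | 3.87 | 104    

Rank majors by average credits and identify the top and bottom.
SELECT major, AVG(credits)
FROM students
GROUP BY major
ORDER BY AVG(credits)

All groups:
  Economics: 53.67
  Biology: 65.67
  Chemistry: 68.25
  CS: 77.00
  Math: 79.00

Highest: Math (79.00)
Lowest: Economics (53.67)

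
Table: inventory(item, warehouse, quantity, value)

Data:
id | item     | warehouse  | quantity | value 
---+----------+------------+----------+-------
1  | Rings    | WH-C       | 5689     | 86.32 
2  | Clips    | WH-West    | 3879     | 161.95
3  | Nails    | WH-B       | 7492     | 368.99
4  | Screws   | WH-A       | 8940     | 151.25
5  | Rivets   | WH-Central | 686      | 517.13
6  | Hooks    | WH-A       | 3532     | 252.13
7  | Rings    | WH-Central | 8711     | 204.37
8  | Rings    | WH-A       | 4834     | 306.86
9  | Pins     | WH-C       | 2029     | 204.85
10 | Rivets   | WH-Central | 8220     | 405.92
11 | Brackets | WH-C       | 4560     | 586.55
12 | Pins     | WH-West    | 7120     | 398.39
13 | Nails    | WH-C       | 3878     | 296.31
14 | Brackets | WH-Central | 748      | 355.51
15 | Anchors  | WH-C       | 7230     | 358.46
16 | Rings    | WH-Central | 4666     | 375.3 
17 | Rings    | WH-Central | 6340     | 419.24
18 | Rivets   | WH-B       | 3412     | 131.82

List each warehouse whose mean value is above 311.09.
SELECT warehouse, AVG(value)
FROM inventory
GROUP BY warehouse
HAVING AVG(value) > 311.09

Result:
  WH-Central: avg=379.58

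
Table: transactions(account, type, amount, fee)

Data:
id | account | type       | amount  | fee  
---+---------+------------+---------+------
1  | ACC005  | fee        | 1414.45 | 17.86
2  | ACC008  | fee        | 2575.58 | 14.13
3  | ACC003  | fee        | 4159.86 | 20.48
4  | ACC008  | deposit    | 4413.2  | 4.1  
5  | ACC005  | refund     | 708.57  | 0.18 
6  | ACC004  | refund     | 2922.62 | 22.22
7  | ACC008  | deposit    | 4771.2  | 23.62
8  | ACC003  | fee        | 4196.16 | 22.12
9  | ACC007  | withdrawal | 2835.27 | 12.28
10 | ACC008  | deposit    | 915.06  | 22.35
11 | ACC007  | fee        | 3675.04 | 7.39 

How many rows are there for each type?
SELECT type, COUNT(*) as count
FROM transactions
GROUP BY type

Result:
  deposit: 3
  fee: 5
  refund: 2
  withdrawal: 1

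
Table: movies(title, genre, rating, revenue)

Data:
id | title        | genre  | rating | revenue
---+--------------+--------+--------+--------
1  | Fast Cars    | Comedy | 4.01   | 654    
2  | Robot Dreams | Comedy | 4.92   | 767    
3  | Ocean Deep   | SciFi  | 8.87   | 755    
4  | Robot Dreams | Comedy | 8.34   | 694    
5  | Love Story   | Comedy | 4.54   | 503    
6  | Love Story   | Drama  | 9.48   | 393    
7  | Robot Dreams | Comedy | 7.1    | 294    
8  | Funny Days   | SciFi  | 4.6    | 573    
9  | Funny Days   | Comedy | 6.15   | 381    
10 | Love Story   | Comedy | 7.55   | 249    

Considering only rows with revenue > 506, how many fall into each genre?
SELECT genre, COUNT(*)
FROM movies
WHERE revenue > 506
GROUP BY genre

Note: WHERE filters rows before grouping.

Result:
  Comedy: 3
  SciFi: 2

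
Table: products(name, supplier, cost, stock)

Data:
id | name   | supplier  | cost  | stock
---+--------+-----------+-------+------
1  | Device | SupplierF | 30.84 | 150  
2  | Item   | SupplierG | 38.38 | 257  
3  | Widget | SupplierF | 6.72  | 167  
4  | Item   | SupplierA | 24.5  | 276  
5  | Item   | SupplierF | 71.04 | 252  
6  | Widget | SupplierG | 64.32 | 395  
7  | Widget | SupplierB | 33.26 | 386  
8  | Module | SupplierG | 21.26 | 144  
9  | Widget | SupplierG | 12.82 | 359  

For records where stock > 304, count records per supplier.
SELECT supplier, COUNT(*)
FROM products
WHERE stock > 304
GROUP BY supplier

Note: WHERE filters rows before grouping.

Result:
  SupplierB: 1
  SupplierG: 2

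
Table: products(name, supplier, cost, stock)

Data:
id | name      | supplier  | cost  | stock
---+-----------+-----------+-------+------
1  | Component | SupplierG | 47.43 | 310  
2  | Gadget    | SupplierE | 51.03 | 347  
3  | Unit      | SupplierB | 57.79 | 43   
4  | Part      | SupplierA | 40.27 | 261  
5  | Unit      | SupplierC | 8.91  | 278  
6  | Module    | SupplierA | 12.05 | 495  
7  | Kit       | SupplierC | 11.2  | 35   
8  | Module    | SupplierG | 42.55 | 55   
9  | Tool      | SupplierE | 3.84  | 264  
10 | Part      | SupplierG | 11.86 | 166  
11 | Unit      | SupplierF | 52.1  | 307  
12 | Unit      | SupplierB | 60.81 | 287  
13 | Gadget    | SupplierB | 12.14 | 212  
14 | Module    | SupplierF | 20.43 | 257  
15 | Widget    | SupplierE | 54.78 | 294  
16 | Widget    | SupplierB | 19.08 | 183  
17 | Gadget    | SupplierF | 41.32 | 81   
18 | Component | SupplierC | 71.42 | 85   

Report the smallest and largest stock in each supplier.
SELECT supplier, MIN(stock), MAX(stock)
FROM products
GROUP BY supplier

Result:
  SupplierA: min=261, max=495
  SupplierB: min=43, max=287
  SupplierC: min=35, max=278
  SupplierE: min=264, max=347
  SupplierF: min=81, max=307
  SupplierG: min=55, max=310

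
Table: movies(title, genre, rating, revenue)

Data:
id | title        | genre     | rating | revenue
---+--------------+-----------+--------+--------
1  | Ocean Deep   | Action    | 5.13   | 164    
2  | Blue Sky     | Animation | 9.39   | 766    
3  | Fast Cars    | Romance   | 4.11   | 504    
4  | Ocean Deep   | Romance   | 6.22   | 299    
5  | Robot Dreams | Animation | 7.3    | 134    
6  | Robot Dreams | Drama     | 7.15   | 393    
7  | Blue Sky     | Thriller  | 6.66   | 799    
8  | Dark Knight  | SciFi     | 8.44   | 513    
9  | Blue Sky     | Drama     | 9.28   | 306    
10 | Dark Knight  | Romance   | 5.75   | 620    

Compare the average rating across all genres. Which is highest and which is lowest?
SELECT genre, AVG(rating)
FROM movies
GROUP BY genre
ORDER BY AVG(rating)

All groups:
  Action: 5.13
  Romance: 5.36
  Thriller: 6.66
  Drama: 8.22
  Animation: 8.35
  SciFi: 8.44

Highest: SciFi (8.44)
Lowest: Action (5.13)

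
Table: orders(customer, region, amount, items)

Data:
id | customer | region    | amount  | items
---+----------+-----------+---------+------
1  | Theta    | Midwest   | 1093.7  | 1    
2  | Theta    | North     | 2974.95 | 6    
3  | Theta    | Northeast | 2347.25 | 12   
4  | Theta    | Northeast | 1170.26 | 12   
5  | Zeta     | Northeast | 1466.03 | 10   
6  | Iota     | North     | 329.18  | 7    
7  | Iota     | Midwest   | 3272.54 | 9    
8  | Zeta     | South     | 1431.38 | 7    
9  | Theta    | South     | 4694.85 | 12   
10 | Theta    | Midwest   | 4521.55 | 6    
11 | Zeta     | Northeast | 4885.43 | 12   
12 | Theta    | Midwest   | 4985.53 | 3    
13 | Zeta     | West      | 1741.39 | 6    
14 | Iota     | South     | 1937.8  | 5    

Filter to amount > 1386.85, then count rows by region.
SELECT region, COUNT(*)
FROM orders
WHERE amount > 1386.85
GROUP BY region

Note: WHERE filters rows before grouping.

Result:
  Midwest: 3
  North: 1
  Northeast: 3
  South: 3
  West: 1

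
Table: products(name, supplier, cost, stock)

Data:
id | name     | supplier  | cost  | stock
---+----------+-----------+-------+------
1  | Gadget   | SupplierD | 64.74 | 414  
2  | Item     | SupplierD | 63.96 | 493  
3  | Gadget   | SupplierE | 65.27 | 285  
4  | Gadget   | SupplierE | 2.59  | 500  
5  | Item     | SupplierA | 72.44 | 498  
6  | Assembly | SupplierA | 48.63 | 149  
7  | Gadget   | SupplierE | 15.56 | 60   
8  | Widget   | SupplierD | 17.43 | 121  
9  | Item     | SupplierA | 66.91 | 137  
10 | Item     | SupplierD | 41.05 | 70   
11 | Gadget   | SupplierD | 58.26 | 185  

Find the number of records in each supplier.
SELECT supplier, COUNT(*) as count
FROM products
GROUP BY supplier

Result:
  SupplierA: 3
  SupplierD: 5
  SupplierE: 3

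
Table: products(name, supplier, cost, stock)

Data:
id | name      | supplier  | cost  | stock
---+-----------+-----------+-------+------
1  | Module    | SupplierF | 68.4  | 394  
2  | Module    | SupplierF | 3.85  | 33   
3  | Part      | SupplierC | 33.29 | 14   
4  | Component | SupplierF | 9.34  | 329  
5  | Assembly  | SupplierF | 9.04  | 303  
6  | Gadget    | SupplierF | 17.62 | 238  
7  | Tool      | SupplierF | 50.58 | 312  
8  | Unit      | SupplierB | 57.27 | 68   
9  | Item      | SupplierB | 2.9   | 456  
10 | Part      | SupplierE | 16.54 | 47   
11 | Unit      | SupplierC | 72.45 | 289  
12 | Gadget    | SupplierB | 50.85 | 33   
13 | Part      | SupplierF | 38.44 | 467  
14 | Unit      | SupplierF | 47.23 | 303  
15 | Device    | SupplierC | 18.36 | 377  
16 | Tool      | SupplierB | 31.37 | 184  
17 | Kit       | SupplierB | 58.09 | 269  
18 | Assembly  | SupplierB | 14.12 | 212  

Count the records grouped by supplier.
SELECT supplier, COUNT(*) as count
FROM products
GROUP BY supplier

Result:
  SupplierB: 6
  SupplierC: 3
  SupplierE: 1
  SupplierF: 8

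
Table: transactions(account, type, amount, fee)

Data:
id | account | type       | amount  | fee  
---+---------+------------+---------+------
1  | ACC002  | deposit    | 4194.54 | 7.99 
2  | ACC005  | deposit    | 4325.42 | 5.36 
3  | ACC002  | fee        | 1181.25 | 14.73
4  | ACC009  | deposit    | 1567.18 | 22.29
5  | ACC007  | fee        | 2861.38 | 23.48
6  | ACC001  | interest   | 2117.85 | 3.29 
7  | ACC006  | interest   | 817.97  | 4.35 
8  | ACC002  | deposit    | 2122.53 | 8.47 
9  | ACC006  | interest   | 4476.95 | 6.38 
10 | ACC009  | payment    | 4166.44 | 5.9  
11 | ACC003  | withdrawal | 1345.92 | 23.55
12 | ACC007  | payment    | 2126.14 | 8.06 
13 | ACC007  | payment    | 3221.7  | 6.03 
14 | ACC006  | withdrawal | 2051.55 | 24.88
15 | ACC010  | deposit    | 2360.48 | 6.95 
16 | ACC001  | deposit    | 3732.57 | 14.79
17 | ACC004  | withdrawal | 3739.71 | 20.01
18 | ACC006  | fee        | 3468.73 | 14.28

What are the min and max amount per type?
SELECT type, MIN(amount), MAX(amount)
FROM transactions
GROUP BY type

Result:
  deposit: min=1567.18, max=4325.42
  fee: min=1181.25, max=3468.73
  interest: min=817.97, max=4476.95
  payment: min=2126.14, max=4166.44
  withdrawal: min=1345.92, max=3739.71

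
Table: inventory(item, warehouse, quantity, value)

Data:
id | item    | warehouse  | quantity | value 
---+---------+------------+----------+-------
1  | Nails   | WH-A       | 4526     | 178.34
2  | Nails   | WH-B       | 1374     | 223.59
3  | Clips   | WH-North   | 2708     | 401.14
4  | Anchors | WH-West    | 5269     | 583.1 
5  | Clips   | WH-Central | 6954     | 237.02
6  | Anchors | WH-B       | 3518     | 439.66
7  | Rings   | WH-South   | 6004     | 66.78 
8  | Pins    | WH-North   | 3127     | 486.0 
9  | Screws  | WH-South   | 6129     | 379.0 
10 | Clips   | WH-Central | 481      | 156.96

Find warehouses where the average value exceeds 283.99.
SELECT warehouse, AVG(value)
FROM inventory
GROUP BY warehouse
HAVING AVG(value) > 283.99

Result:
  WH-B: avg=331.63
  WH-North: avg=443.57
  WH-West: avg=583.10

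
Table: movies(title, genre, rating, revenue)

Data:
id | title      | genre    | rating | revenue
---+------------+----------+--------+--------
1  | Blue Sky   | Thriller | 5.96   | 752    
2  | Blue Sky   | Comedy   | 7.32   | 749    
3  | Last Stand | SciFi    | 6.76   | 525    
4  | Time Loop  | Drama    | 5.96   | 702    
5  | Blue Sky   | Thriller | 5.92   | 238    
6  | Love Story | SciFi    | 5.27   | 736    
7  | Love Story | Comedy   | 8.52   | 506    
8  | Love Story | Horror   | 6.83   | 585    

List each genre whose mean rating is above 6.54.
SELECT genre, AVG(rating)
FROM movies
GROUP BY genre
HAVING AVG(rating) > 6.54

Result:
  Comedy: avg=7.92
  Horror: avg=6.83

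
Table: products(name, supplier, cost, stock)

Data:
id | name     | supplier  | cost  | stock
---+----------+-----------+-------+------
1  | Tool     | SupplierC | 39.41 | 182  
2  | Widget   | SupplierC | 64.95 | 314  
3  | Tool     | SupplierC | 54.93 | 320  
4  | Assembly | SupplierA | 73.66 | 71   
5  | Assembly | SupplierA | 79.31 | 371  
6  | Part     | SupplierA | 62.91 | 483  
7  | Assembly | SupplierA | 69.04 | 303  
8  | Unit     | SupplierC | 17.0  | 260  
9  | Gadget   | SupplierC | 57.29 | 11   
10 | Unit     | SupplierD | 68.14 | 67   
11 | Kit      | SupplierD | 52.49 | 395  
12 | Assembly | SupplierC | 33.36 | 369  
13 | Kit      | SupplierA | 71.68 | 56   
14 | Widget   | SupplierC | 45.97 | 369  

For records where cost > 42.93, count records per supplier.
SELECT supplier, COUNT(*)
FROM products
WHERE cost > 42.93
GROUP BY supplier

Note: WHERE filters rows before grouping.

Result:
  SupplierA: 5
  SupplierC: 4
  SupplierD: 2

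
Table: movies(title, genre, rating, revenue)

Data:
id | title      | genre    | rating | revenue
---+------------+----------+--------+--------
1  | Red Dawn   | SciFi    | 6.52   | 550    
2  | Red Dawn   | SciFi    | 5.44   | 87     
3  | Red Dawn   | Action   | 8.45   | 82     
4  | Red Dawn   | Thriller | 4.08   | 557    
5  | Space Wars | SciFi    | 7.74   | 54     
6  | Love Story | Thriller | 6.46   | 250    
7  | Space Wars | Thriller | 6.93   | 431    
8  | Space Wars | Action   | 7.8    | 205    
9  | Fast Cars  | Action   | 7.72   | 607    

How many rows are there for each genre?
SELECT genre, COUNT(*) as count
FROM movies
GROUP BY genre

Result:
  Action: 3
  SciFi: 3
  Thriller: 3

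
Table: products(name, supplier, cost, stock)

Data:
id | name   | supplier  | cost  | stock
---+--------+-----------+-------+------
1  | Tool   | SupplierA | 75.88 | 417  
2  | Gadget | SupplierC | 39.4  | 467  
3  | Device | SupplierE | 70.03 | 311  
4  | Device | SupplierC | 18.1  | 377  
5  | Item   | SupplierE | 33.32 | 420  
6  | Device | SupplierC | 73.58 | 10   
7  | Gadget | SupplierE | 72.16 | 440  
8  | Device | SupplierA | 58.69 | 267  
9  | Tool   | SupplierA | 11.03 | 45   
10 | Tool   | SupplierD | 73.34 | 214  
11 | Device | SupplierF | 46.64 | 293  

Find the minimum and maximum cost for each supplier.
SELECT supplier, MIN(cost), MAX(cost)
FROM products
GROUP BY supplier

Result:
  SupplierA: min=11.03, max=75.88
  SupplierC: min=18.10, max=73.58
  SupplierD: min=73.34, max=73.34
  SupplierE: min=33.32, max=72.16
  SupplierF: min=46.64, max=46.64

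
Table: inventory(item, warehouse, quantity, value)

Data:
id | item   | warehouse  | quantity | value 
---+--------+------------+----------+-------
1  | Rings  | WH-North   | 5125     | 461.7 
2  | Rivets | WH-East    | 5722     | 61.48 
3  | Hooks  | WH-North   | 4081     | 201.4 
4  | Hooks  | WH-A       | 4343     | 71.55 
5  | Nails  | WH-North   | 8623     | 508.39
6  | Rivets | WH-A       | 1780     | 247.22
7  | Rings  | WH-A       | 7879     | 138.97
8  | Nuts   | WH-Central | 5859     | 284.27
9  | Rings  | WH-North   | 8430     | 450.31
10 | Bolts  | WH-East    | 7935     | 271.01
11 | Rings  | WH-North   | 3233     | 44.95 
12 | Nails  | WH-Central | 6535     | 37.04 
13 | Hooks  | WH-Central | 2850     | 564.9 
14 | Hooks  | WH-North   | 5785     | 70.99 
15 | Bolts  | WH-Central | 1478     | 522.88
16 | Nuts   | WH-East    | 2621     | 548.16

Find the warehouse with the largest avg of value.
SELECT warehouse, AVG(value) as val
FROM inventory
GROUP BY warehouse
ORDER BY val DESC
LIMIT 1

Result: WH-Central with avg(value) = 352.27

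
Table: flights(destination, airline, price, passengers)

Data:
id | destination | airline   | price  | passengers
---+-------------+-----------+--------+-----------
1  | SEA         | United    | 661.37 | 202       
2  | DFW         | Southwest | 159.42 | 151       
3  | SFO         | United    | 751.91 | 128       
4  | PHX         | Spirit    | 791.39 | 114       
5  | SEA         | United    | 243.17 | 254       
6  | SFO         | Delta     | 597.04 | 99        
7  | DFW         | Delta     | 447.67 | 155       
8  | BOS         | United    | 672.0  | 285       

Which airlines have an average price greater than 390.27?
SELECT airline, AVG(price)
FROM flights
GROUP BY airline
HAVING AVG(price) > 390.27

Result:
  Delta: avg=522.36
  Spirit: avg=791.39
  United: avg=582.11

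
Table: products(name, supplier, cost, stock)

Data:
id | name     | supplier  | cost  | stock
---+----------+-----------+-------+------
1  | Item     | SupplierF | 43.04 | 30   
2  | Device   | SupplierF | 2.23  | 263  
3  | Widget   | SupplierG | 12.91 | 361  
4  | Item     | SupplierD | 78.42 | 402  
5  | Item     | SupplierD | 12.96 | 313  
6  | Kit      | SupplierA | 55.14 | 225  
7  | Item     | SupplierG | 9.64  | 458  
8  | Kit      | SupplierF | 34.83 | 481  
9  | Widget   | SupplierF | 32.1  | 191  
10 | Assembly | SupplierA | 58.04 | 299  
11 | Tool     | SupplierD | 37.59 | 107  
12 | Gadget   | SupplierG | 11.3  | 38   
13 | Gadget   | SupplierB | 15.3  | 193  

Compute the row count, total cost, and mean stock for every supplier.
SELECT supplier,
       COUNT(*) as cnt,
       SUM(cost) as total_cost,
       AVG(stock) as avg_stock
FROM products
GROUP BY supplier

Result:
  SupplierA: 2 records, 113.18 total cost, 262.00 avg stock
  SupplierB: 1 records, 15.30 total cost, 193.00 avg stock
  SupplierD: 3 records, 128.97 total cost, 274.00 avg stock
  SupplierF: 4 records, 112.20 total cost, 241.25 avg stock
  SupplierG: 3 records, 33.85 total cost, 285.67 avg stock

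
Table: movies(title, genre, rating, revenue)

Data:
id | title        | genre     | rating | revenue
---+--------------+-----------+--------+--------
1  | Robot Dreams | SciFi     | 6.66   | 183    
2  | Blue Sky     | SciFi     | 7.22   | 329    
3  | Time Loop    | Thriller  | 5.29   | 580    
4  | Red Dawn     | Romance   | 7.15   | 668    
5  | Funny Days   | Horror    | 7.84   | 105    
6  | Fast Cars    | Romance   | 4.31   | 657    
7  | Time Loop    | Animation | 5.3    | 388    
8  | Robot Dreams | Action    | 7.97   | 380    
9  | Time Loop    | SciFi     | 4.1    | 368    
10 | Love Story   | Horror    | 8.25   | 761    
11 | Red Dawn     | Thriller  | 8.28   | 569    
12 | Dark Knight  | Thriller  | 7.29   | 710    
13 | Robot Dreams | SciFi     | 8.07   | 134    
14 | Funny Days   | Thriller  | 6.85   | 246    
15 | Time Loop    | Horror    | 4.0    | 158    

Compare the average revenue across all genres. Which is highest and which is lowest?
SELECT genre, AVG(revenue)
FROM movies
GROUP BY genre
ORDER BY AVG(revenue)

All groups:
  SciFi: 253.50
  Horror: 341.33
  Action: 380.00
  Animation: 388.00
  Thriller: 526.25
  Romance: 662.50

Highest: Romance (662.50)
Lowest: SciFi (253.50)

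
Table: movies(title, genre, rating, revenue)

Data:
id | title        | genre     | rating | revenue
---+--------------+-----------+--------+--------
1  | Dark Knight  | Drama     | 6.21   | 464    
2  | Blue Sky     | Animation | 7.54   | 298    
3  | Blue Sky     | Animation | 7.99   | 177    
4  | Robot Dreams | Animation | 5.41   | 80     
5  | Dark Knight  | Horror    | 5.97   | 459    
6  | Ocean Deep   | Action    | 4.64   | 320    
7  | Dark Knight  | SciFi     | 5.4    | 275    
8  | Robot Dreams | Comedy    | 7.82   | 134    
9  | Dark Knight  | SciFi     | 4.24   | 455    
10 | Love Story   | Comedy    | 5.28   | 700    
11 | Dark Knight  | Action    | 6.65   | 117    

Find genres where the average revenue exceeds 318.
SELECT genre, AVG(revenue)
FROM movies
GROUP BY genre
HAVING AVG(revenue) > 318

Result:
  Comedy: avg=417.00
  Drama: avg=464.00
  Horror: avg=459.00
  SciFi: avg=365.00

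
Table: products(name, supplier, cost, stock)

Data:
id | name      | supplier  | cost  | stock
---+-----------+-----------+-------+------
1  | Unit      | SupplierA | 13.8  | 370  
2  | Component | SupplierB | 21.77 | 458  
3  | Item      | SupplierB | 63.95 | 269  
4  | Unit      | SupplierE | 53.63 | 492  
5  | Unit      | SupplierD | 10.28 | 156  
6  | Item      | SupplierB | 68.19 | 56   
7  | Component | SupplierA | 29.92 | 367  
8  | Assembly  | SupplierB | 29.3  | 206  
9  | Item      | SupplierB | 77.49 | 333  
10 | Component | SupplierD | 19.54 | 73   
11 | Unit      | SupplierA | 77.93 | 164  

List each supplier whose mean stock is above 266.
SELECT supplier, AVG(stock)
FROM products
GROUP BY supplier
HAVING AVG(stock) > 266

Result:
  SupplierA: avg=300.33
  SupplierE: avg=492.00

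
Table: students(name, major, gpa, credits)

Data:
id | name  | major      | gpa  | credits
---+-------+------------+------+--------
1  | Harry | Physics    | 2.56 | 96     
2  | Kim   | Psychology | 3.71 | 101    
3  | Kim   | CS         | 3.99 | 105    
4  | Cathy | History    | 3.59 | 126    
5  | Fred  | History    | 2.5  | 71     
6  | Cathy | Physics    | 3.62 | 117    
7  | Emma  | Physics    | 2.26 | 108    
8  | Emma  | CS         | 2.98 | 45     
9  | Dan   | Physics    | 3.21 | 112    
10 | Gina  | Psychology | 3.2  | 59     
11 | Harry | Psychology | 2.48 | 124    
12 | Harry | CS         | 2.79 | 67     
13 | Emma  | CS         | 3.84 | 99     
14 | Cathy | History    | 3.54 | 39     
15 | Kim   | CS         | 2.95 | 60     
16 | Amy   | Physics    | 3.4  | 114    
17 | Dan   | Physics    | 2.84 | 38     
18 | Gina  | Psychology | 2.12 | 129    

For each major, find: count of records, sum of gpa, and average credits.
SELECT major,
       COUNT(*) as cnt,
       SUM(gpa) as total_gpa,
       AVG(credits) as avg_credits
FROM students
GROUP BY major

Result:
  CS: 5 records, 16.55 total gpa, 75.20 avg credits
  History: 3 records, 9.63 total gpa, 78.67 avg credits
  Physics: 6 records, 17.89 total gpa, 97.50 avg credits
  Psychology: 4 records, 11.51 total gpa, 103.25 avg credits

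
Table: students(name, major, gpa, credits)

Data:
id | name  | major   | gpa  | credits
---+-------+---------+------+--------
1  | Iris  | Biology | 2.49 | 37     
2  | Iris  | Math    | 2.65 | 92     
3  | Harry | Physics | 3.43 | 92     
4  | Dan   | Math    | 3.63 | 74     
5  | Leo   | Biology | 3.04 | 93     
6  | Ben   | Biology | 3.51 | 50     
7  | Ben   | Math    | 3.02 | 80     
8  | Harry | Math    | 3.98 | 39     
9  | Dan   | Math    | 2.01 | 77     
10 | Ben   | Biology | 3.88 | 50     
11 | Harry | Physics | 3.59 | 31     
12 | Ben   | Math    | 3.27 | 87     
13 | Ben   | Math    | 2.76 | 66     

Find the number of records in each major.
SELECT major, COUNT(*) as count
FROM students
GROUP BY major

Result:
  Biology: 4
  Math: 7
  Physics: 2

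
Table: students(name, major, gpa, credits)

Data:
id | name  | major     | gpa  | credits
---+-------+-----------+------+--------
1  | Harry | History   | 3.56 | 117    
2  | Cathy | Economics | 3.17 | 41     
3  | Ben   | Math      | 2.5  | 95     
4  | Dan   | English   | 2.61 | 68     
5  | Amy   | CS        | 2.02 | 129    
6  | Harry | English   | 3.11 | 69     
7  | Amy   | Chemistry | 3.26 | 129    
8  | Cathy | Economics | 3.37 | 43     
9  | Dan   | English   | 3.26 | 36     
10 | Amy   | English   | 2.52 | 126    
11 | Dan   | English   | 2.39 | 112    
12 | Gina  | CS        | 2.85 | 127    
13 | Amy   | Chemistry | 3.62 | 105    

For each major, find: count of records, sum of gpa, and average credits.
SELECT major,
       COUNT(*) as cnt,
       SUM(gpa) as total_gpa,
       AVG(credits) as avg_credits
FROM students
GROUP BY major

Result:
  CS: 2 records, 4.87 total gpa, 128.00 avg credits
  Chemistry: 2 records, 6.88 total gpa, 117.00 avg credits
  Economics: 2 records, 6.54 total gpa, 42.00 avg credits
  English: 5 records, 13.89 total gpa, 82.20 avg credits
  History: 1 records, 3.56 total gpa, 117.00 avg credits
  Math: 1 records, 2.50 total gpa, 95.00 avg credits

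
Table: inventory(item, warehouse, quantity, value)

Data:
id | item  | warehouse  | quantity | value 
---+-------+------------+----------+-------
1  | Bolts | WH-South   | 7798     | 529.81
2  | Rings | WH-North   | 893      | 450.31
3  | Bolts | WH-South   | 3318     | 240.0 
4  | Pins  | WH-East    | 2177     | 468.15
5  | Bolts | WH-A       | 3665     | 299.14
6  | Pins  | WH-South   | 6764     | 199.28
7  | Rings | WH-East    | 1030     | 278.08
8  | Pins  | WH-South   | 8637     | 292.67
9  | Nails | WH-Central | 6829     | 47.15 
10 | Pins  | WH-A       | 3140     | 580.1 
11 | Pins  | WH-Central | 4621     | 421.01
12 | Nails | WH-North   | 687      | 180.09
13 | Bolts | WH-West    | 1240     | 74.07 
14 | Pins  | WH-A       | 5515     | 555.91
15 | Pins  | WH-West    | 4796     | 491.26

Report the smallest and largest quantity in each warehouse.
SELECT warehouse, MIN(quantity), MAX(quantity)
FROM inventory
GROUP BY warehouse

Result:
  WH-A: min=3140, max=5515
  WH-Central: min=4621, max=6829
  WH-East: min=1030, max=2177
  WH-North: min=687, max=893
  WH-South: min=3318, max=8637
  WH-West: min=1240, max=4796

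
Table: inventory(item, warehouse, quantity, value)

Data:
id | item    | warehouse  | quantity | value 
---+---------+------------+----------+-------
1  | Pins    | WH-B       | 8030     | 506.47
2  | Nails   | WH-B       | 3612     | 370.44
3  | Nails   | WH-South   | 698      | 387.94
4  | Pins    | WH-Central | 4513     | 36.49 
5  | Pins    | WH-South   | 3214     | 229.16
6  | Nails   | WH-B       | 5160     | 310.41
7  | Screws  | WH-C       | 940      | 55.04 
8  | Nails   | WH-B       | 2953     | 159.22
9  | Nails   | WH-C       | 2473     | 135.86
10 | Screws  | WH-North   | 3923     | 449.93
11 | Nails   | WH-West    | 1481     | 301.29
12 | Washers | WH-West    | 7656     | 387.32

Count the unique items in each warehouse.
SELECT warehouse, COUNT(DISTINCT item)
FROM inventory
GROUP BY warehouse

Result:
  WH-B: 2 distinct
  WH-C: 2 distinct
  WH-Central: 1 distinct
  WH-North: 1 distinct
  WH-South: 2 distinct
  WH-West: 2 distinct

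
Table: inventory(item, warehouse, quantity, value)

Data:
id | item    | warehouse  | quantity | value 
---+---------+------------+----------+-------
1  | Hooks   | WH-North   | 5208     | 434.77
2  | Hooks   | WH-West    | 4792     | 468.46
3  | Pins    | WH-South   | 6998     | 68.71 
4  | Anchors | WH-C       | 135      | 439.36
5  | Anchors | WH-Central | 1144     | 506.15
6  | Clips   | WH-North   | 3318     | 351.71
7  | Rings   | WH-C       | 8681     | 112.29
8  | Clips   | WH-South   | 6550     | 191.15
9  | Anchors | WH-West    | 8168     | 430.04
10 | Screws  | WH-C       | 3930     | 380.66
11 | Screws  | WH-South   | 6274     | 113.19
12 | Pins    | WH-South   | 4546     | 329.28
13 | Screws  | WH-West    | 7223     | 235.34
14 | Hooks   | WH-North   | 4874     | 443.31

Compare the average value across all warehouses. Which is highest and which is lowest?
SELECT warehouse, AVG(value)
FROM inventory
GROUP BY warehouse
ORDER BY AVG(value)

All groups:
  WH-South: 175.58
  WH-C: 310.77
  WH-West: 377.95
  WH-North: 409.93
  WH-Central: 506.15

Highest: WH-Central (506.15)
Lowest: WH-South (175.58)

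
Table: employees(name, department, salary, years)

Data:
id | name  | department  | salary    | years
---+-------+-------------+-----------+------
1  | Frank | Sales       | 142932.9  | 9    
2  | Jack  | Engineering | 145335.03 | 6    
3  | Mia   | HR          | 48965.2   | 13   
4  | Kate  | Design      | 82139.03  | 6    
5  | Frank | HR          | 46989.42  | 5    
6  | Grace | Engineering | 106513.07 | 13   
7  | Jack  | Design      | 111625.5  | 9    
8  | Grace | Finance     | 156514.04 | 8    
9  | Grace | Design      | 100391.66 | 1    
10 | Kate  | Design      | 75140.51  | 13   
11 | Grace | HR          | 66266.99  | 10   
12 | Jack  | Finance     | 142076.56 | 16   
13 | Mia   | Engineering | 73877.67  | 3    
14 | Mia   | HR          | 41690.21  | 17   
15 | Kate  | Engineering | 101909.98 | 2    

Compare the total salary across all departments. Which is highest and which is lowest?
SELECT department, SUM(salary)
FROM employees
GROUP BY department
ORDER BY SUM(salary)

All groups:
  Sales: 142932.90
  HR: 203911.82
  Finance: 298590.60
  Design: 369296.70
  Engineering: 427635.75

Highest: Engineering (427635.75)
Lowest: Sales (142932.90)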